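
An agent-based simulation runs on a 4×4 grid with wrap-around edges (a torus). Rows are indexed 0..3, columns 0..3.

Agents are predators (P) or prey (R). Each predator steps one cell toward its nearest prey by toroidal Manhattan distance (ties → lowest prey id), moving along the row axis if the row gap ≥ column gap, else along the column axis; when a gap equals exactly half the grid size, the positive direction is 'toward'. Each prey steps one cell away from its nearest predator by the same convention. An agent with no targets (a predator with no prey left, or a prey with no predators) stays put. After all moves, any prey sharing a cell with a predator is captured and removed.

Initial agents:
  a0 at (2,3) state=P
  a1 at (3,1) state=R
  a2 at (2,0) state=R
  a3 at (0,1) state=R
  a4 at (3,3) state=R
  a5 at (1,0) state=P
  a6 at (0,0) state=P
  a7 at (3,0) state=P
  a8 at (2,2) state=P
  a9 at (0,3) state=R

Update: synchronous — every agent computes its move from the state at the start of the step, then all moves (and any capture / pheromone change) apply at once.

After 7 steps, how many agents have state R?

3

t=1: a0@(2,0):P a2@(2,1):R a3@(0,2):R a4@(0,3):R a5@(2,0):P a6@(0,1):P a7@(3,1):P a8@(3,2):P a9@(0,2):R
t=2: a0@(2,1):P a2@(2,2):R a3@(0,3):R a5@(2,1):P a6@(0,2):P a7@(2,1):P a8@(0,2):P a9@(0,3):R
t=3: a0@(2,2):P a2@(2,3):R a3@(0,0):R a5@(2,2):P a6@(0,3):P a7@(2,2):P a8@(0,3):P a9@(0,0):R
t=4: a0@(2,3):P a2@(2,0):R a3@(0,1):R a5@(2,3):P a6@(0,0):P a7@(2,3):P a8@(0,0):P a9@(0,1):R
t=5: a0@(2,0):P a2@(2,1):R a3@(0,2):R a5@(2,0):P a6@(0,1):P a7@(2,0):P a8@(0,1):P a9@(0,2):R
t=6: a0@(2,1):P a2@(2,2):R a3@(0,3):R a5@(2,1):P a6@(0,2):P a7@(2,1):P a8@(0,2):P a9@(0,3):R
t=7: a0@(2,2):P a2@(2,3):R a3@(0,0):R a5@(2,2):P a6@(0,3):P a7@(2,2):P a8@(0,3):P a9@(0,0):R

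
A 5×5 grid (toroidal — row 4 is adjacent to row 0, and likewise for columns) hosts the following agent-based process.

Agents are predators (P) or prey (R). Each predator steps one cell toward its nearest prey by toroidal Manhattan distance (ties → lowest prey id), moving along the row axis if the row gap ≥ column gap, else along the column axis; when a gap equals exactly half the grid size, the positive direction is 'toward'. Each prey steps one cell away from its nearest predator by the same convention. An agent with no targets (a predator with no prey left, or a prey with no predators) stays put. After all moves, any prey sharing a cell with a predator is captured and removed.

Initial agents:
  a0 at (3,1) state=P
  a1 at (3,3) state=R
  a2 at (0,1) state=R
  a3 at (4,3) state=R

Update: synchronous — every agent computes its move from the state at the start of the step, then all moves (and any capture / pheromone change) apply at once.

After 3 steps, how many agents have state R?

t=1: a0@(3,2):P a1@(3,4):R a2@(1,1):R a3@(4,4):R
t=2: a0@(3,3):P a1@(3,0):R a2@(0,1):R a3@(4,0):R
t=3: a0@(3,4):P a1@(3,1):R a2@(1,1):R a3@(4,1):R

3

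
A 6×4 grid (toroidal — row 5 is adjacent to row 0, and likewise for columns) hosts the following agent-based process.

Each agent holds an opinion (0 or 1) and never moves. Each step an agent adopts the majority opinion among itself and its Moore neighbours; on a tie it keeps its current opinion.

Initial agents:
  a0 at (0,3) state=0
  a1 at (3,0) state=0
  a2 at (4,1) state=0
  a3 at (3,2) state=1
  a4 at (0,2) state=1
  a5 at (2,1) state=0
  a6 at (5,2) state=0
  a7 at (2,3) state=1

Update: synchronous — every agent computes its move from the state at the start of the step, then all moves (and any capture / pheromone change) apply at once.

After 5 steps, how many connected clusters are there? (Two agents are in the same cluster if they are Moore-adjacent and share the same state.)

t=1: a0@(0,3):0 a1@(3,0):0 a2@(4,1):0 a3@(3,2):1 a4@(0,2):0 a5@(2,1):0 a6@(5,2):0 a7@(2,3):1
t=2: (unchanged — steady state)

2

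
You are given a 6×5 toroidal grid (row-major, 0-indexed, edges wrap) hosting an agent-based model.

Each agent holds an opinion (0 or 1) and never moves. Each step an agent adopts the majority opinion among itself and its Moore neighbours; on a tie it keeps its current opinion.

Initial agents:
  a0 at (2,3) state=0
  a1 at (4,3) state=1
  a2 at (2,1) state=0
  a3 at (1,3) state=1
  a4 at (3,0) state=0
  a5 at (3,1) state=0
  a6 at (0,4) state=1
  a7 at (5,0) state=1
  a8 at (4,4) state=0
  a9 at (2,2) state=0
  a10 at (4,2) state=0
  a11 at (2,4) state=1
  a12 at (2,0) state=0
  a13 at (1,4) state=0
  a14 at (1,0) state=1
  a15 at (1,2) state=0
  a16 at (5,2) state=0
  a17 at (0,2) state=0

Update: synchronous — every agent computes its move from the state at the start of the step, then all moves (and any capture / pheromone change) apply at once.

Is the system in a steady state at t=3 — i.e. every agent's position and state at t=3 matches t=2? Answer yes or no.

t=1: a0@(2,3):0 a1@(4,3):0 a2@(2,1):0 a3@(1,3):0 a4@(3,0):0 a5@(3,1):0 a6@(0,4):1 a7@(5,0):1 a8@(4,4):0 a9@(2,2):0 a10@(4,2):0 a11@(2,4):0 a12@(2,0):0 a13@(1,4):1 a14@(1,0):1 a15@(1,2):0 a16@(5,2):0 a17@(0,2):0
t=2: a0@(2,3):0 a1@(4,3):0 a2@(2,1):0 a3@(1,3):0 a4@(3,0):0 a5@(3,1):0 a6@(0,4):1 a7@(5,0):1 a8@(4,4):0 a9@(2,2):0 a10@(4,2):0 a11@(2,4):0 a12@(2,0):0 a13@(1,4):0 a14@(1,0):1 a15@(1,2):0 a16@(5,2):0 a17@(0,2):0
t=3: a0@(2,3):0 a1@(4,3):0 a2@(2,1):0 a3@(1,3):0 a4@(3,0):0 a5@(3,1):0 a6@(0,4):1 a7@(5,0):1 a8@(4,4):0 a9@(2,2):0 a10@(4,2):0 a11@(2,4):0 a12@(2,0):0 a13@(1,4):0 a14@(1,0):0 a15@(1,2):0 a16@(5,2):0 a17@(0,2):0

no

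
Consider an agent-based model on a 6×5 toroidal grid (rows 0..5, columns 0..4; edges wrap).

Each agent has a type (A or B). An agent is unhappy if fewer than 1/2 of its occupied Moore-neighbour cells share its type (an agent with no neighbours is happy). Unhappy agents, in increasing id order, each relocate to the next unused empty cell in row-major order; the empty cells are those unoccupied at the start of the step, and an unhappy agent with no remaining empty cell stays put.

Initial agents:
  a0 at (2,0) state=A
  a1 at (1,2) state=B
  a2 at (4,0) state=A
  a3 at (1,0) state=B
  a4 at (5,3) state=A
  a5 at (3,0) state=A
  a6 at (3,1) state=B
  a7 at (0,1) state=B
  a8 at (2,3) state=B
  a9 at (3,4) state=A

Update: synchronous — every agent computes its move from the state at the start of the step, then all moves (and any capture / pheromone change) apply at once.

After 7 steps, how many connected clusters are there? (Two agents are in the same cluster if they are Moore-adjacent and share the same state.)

t=1: a0@(2,0):A a1@(1,2):B a2@(4,0):A a3@(1,0):B a4@(5,3):A a5@(3,0):A a6@(0,0):B a7@(0,1):B a8@(2,3):B a9@(3,4):A
t=2: (unchanged — steady state)

3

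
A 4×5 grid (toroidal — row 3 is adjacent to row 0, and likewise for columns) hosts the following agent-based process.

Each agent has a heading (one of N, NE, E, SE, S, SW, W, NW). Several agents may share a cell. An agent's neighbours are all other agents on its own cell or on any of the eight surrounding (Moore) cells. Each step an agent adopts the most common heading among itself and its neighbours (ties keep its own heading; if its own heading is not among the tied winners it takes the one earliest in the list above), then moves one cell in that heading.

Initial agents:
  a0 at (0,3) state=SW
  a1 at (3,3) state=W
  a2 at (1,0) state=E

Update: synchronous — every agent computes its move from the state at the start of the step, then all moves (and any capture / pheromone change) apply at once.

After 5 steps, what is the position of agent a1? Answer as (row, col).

(3, 3)

t=1: a0@(1,2):SW a1@(3,2):W a2@(1,1):E
t=2: a0@(2,1):SW a1@(3,1):W a2@(1,2):E
t=3: a0@(3,0):SW a1@(3,0):W a2@(1,3):E
t=4: a0@(0,4):SW a1@(3,4):W a2@(1,4):E
t=5: a0@(1,3):SW a1@(3,3):W a2@(1,0):E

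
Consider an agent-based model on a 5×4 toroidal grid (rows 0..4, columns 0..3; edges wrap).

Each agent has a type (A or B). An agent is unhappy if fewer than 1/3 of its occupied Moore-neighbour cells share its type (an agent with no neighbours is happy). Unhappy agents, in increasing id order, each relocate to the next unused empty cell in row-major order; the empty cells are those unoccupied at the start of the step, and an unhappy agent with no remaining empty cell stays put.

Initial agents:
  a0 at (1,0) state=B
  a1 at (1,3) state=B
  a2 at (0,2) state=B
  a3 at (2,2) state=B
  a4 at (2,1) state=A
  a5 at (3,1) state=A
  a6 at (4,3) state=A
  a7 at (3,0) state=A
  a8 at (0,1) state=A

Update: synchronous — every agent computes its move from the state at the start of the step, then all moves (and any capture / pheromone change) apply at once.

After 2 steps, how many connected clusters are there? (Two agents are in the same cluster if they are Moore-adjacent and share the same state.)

2

t=1: a0@(1,0):B a1@(1,3):B a2@(0,2):B a3@(2,2):B a4@(2,1):A a5@(3,1):A a6@(4,3):A a7@(3,0):A a8@(0,0):A
t=2: (unchanged — steady state)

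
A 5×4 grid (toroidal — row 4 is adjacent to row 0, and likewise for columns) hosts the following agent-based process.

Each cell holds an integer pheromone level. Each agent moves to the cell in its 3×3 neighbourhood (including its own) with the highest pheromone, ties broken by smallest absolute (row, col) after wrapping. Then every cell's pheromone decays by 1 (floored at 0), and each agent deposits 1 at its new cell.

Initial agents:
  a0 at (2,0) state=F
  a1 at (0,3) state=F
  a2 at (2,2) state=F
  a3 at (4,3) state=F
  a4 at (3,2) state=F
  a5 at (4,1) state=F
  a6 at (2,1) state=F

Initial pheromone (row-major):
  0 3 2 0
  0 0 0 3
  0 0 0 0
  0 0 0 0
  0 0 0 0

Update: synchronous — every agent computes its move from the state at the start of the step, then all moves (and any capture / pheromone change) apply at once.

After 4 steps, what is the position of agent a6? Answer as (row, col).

t=1: a0@(1,3) a1@(1,3) a2@(1,3) a3@(0,2) a4@(2,1) a5@(0,1) a6@(1,0) | pheromone: 0 3 2 0 / 1 0 0 5 / 0 1 0 0 / 0 0 0 0 / 0 0 0 0
t=2: a0@(1,3) a1@(1,3) a2@(1,3) a3@(1,3) a4@(1,0) a5@(0,1) a6@(1,3) | pheromone: 0 3 1 0 / 1 0 0 9 / 0 0 0 0 / 0 0 0 0 / 0 0 0 0
t=3: a0@(1,3) a1@(1,3) a2@(1,3) a3@(1,3) a4@(1,3) a5@(0,1) a6@(1,3) | pheromone: 0 3 0 0 / 0 0 0 14 / 0 0 0 0 / 0 0 0 0 / 0 0 0 0
t=4: a0@(1,3) a1@(1,3) a2@(1,3) a3@(1,3) a4@(1,3) a5@(0,1) a6@(1,3) | pheromone: 0 3 0 0 / 0 0 0 19 / 0 0 0 0 / 0 0 0 0 / 0 0 0 0

(1, 3)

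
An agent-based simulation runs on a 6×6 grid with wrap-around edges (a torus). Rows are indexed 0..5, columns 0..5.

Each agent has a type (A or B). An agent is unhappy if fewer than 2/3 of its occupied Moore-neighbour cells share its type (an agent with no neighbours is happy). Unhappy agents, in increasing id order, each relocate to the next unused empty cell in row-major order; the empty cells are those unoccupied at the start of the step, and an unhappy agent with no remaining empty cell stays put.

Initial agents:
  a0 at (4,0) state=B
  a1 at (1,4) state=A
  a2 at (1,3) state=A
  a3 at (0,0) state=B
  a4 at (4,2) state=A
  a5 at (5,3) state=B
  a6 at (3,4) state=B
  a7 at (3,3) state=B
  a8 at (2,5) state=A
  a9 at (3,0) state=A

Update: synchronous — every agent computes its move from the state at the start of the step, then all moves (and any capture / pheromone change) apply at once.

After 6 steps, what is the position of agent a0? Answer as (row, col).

t=1: a0@(0,1):B a1@(1,4):A a2@(1,3):A a3@(0,0):B a4@(0,2):A a5@(0,3):B a6@(0,4):B a7@(0,5):B a8@(2,5):A a9@(1,0):A
t=2: a0@(1,1):B a1@(1,2):A a2@(1,5):A a3@(0,0):B a4@(2,0):A a5@(2,1):B a6@(2,2):B a7@(2,3):B a8@(2,5):A a9@(2,4):A
t=3: a0@(0,1):B a1@(0,2):A a2@(1,5):A a3@(0,3):B a4@(0,4):A a5@(0,5):B a6@(2,2):B a7@(1,0):B a8@(2,5):A a9@(2,4):A
t=4: a0@(0,0):B a1@(1,1):A a2@(1,2):A a3@(1,3):B a4@(1,4):A a5@(2,0):B a6@(2,2):B a7@(2,1):B a8@(2,5):A a9@(2,4):A
t=5: a0@(0,1):B a1@(0,2):A a2@(0,3):A a3@(0,4):B a4@(1,4):A a5@(0,5):B a6@(1,0):B a7@(1,5):B a8@(2,5):A a9@(2,4):A
t=6: a0@(0,0):B a1@(1,1):A a2@(0,3):A a3@(1,2):B a4@(1,3):A a5@(0,5):B a6@(1,0):B a7@(2,0):B a8@(2,1):A a9@(2,4):A

(0, 0)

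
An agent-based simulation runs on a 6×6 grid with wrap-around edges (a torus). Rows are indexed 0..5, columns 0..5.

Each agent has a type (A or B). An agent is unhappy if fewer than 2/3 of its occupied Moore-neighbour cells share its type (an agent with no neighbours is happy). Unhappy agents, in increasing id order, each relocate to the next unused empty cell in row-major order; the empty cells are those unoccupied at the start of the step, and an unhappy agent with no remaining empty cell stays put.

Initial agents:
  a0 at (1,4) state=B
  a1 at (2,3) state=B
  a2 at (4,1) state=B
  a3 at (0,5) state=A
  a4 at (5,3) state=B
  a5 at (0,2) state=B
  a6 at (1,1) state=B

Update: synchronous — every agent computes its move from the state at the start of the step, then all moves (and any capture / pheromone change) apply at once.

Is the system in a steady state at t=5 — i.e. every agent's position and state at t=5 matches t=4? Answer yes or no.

t=1: a0@(0,0):B a1@(2,3):B a2@(4,1):B a3@(0,1):A a4@(5,3):B a5@(0,2):B a6@(1,1):B
t=2: a0@(0,3):B a1@(2,3):B a2@(4,1):B a3@(0,4):A a4@(5,3):B a5@(0,2):B a6@(1,1):B
t=3: a0@(0,3):B a1@(2,3):B a2@(4,1):B a3@(0,0):A a4@(5,3):B a5@(0,2):B a6@(1,1):B
t=4: a0@(0,3):B a1@(2,3):B a2@(4,1):B a3@(0,1):A a4@(5,3):B a5@(0,2):B a6@(0,4):B
t=5: a0@(0,3):B a1@(2,3):B a2@(4,1):B a3@(0,0):A a4@(5,3):B a5@(0,2):B a6@(0,4):B

no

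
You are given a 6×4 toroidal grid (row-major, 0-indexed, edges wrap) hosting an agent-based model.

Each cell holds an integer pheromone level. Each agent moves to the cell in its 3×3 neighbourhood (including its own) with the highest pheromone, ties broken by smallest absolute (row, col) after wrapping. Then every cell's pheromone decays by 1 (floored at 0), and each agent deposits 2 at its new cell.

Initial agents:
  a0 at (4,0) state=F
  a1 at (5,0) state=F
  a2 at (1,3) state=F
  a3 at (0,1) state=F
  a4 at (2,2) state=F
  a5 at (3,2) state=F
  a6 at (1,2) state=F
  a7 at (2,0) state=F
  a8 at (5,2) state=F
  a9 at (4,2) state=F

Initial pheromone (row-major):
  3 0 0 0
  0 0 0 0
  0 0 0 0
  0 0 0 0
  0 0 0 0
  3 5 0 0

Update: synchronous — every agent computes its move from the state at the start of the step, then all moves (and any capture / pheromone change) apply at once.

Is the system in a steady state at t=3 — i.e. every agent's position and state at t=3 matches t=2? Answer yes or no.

t=1: a0@(5,1) a1@(5,1) a2@(0,0) a3@(5,1) a4@(1,1) a5@(2,1) a6@(0,1) a7@(1,0) a8@(5,1) a9@(5,1) | pheromone: 4 2 0 0 / 2 2 0 0 / 0 2 0 0 / 0 0 0 0 / 0 0 0 0 / 2 14 0 0
t=2: a0@(5,1) a1@(5,1) a2@(5,1) a3@(5,1) a4@(0,0) a5@(1,0) a6@(5,1) a7@(0,0) a8@(5,1) a9@(5,1) | pheromone: 7 1 0 0 / 3 1 0 0 / 0 1 0 0 / 0 0 0 0 / 0 0 0 0 / 1 27 0 0
t=3: a0@(5,1) a1@(5,1) a2@(5,1) a3@(5,1) a4@(5,1) a5@(0,0) a6@(5,1) a7@(5,1) a8@(5,1) a9@(5,1) | pheromone: 8 0 0 0 / 2 0 0 0 / 0 0 0 0 / 0 0 0 0 / 0 0 0 0 / 0 44 0 0

no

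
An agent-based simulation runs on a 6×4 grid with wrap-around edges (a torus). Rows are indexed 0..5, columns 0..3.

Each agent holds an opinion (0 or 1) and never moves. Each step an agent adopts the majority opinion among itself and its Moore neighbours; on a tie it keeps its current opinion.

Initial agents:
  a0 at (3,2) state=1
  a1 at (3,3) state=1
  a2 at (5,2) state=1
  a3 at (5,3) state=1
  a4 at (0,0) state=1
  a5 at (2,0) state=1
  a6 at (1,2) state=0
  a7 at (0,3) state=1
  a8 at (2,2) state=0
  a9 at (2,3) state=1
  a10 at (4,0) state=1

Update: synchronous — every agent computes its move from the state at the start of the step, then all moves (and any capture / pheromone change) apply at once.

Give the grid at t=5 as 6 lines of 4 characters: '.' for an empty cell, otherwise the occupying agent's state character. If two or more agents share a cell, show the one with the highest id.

1..1
..1.
1.11
..11
1...
..11

t=1: a0@(3,2):1 a1@(3,3):1 a2@(5,2):1 a3@(5,3):1 a4@(0,0):1 a5@(2,0):1 a6@(1,2):0 a7@(0,3):1 a8@(2,2):1 a9@(2,3):1 a10@(4,0):1
t=2: a0@(3,2):1 a1@(3,3):1 a2@(5,2):1 a3@(5,3):1 a4@(0,0):1 a5@(2,0):1 a6@(1,2):1 a7@(0,3):1 a8@(2,2):1 a9@(2,3):1 a10@(4,0):1
t=3: (unchanged — steady state)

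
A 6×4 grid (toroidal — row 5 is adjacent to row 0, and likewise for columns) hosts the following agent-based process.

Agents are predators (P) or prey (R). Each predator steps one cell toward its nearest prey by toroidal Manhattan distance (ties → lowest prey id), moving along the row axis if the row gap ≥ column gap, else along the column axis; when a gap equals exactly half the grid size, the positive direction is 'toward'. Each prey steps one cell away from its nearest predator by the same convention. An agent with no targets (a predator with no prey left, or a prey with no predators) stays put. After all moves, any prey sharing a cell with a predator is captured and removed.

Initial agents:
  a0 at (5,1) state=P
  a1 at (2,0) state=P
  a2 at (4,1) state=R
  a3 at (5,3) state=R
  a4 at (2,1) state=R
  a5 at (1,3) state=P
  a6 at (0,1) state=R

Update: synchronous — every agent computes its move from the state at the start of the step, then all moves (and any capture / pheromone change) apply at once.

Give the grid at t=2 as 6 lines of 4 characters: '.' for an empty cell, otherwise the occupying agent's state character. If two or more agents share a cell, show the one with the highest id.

t=1: a0@(4,1):P a1@(2,1):P a2@(3,1):R a3@(5,2):R a4@(2,2):R a5@(0,3):P a6@(1,1):R
t=2: a0@(3,1):P a1@(3,1):P a2@(2,1):R a3@(0,2):R a4@(2,3):R a5@(5,3):P a6@(0,1):R

.RR.
....
.R.R
.P..
....
...P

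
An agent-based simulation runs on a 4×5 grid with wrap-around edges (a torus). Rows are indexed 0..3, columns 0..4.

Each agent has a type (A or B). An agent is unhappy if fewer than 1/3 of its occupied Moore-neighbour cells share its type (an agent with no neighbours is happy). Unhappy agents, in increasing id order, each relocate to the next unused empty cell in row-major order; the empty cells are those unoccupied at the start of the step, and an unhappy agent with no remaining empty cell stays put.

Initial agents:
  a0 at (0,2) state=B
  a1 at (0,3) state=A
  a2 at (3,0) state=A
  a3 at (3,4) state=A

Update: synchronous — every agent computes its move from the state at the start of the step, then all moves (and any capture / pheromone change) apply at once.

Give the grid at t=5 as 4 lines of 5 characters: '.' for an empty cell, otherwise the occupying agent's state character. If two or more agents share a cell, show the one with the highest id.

t=1: a0@(0,0):B a1@(0,3):A a2@(3,0):A a3@(3,4):A
t=2: a0@(0,1):B a1@(0,3):A a2@(3,0):A a3@(3,4):A
t=3: a0@(0,0):B a1@(0,3):A a2@(3,0):A a3@(3,4):A
t=4: a0@(0,1):B a1@(0,3):A a2@(3,0):A a3@(3,4):A
t=5: a0@(0,0):B a1@(0,3):A a2@(3,0):A a3@(3,4):A

B..A.
.....
.....
A...A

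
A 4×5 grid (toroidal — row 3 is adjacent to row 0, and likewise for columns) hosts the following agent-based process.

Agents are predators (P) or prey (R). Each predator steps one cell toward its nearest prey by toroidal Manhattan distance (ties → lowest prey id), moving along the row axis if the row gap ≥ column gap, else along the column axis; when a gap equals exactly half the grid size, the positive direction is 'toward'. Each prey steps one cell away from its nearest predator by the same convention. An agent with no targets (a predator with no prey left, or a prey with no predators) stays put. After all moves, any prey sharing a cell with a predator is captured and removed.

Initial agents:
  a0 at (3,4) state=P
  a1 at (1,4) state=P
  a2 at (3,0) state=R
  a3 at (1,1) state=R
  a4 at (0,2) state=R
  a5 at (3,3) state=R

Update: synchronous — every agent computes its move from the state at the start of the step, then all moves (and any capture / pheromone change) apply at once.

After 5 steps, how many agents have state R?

t=1: a0@(3,0):P a1@(1,0):P a2@(3,1):R a3@(1,2):R a4@(0,1):R a5@(3,2):R
t=2: a0@(3,1):P a1@(1,1):P a2@(3,2):R a3@(1,3):R a5@(3,3):R
t=3: a0@(3,2):P a1@(1,2):P a2@(3,3):R a3@(1,4):R a5@(3,4):R
t=4: a0@(3,3):P a1@(1,3):P a2@(3,4):R a3@(1,0):R a5@(3,0):R
t=5: a0@(3,4):P a1@(1,4):P a2@(3,0):R a3@(1,1):R a5@(3,1):R

3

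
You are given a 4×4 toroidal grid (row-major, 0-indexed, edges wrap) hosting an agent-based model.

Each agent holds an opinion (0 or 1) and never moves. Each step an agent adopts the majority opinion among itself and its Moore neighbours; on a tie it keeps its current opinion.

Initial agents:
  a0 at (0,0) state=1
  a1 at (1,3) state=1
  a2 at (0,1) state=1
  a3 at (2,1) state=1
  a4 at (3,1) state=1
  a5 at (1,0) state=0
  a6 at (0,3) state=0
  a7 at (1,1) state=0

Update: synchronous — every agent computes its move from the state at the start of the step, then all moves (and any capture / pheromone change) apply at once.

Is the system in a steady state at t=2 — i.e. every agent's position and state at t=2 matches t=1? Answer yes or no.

no

t=1: a0@(0,0):1 a1@(1,3):1 a2@(0,1):1 a3@(2,1):1 a4@(3,1):1 a5@(1,0):1 a6@(0,3):0 a7@(1,1):1
t=2: a0@(0,0):1 a1@(1,3):1 a2@(0,1):1 a3@(2,1):1 a4@(3,1):1 a5@(1,0):1 a6@(0,3):1 a7@(1,1):1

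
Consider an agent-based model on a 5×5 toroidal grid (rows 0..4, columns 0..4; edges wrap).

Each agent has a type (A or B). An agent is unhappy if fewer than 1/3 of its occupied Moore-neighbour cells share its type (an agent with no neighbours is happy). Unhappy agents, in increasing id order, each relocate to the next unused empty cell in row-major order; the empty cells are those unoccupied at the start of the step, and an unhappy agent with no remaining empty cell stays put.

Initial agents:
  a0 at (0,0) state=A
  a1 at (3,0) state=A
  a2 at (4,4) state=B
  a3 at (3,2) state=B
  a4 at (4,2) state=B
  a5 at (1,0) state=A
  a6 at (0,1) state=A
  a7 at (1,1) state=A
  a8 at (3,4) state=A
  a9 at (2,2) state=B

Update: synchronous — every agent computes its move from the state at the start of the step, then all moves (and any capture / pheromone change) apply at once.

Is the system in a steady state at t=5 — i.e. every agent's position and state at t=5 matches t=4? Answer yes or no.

t=1: a0@(0,0):A a1@(3,0):A a2@(0,2):B a3@(3,2):B a4@(4,2):B a5@(1,0):A a6@(0,1):A a7@(1,1):A a8@(3,4):A a9@(2,2):B
t=2: (unchanged — steady state)

yes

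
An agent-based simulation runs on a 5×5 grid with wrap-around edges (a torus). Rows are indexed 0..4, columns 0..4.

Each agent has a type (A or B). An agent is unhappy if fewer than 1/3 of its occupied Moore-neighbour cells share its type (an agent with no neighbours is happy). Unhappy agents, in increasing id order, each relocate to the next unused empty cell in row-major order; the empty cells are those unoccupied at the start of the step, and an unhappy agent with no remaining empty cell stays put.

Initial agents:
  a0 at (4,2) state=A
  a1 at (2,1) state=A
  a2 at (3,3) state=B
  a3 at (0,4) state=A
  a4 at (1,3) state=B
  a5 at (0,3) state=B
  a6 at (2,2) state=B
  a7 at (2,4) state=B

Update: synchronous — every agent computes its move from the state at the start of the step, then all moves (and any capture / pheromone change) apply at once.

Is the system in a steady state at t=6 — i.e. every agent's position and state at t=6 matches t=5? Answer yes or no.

t=1: a0@(0,0):A a1@(0,1):A a2@(3,3):B a3@(0,2):A a4@(1,3):B a5@(0,3):B a6@(2,2):B a7@(2,4):B
t=2: (unchanged — steady state)

yes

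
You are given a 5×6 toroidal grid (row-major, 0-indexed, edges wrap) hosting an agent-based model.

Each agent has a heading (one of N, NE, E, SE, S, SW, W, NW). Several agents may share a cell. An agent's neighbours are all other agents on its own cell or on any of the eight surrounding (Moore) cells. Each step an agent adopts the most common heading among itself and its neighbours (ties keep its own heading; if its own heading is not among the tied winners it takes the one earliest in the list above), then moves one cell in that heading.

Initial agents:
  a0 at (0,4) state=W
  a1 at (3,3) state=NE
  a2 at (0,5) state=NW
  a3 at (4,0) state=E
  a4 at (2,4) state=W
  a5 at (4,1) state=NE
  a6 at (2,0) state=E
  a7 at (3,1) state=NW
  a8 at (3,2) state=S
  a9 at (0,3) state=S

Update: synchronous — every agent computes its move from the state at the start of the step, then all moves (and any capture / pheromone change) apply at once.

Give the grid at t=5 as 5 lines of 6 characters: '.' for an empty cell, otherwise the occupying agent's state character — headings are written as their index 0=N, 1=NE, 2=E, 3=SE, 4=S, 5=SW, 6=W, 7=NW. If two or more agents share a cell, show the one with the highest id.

7.....
......
11...2
.11...
11....

t=1: a0@(0,3):W a1@(2,4):NE a2@(4,4):NW a3@(3,5):NW a4@(2,3):W a5@(3,2):NE a6@(2,1):E a7@(3,2):E a8@(2,3):NE a9@(1,3):S
t=2: a0@(0,2):W a1@(1,5):NE a2@(3,3):NW a3@(2,4):NW a4@(1,4):NE a5@(2,3):NE a6@(2,2):E a7@(3,3):E a8@(1,4):NE a9@(0,4):NE
t=3: a0@(0,1):W a1@(0,0):NE a2@(2,2):NW a3@(1,5):NE a4@(0,5):NE a5@(1,4):NE a6@(2,3):E a7@(3,4):E a8@(0,5):NE a9@(4,5):NE
t=4: a0@(0,0):W a1@(4,1):NE a2@(1,1):NW a3@(0,0):NE a4@(4,0):NE a5@(0,5):NE a6@(2,4):E a7@(3,5):E a8@(4,0):NE a9@(3,0):NE
t=5: a0@(4,1):NE a1@(3,2):NE a2@(0,0):NW a3@(4,1):NE a4@(3,1):NE a5@(4,0):NE a6@(2,5):E a7@(2,0):NE a8@(3,1):NE a9@(2,1):NE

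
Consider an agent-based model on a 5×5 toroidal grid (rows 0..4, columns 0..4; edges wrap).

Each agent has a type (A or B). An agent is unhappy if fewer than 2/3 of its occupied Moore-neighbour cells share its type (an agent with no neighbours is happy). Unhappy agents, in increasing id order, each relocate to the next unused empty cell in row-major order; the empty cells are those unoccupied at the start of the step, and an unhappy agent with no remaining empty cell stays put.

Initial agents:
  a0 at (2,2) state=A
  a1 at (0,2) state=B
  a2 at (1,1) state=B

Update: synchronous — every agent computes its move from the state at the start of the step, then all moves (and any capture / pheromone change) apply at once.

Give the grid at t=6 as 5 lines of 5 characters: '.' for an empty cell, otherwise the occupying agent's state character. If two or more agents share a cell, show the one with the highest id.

t=1: a0@(0,0):A a1@(0,2):B a2@(0,1):B
t=2: a0@(0,3):A a1@(0,2):B a2@(0,4):B
t=3: a0@(0,0):A a1@(0,1):B a2@(1,0):B
t=4: a0@(0,2):A a1@(0,3):B a2@(0,4):B
t=5: a0@(0,0):A a1@(0,1):B a2@(0,4):B
t=6: a0@(0,2):A a1@(0,3):B a2@(1,0):B

..AB.
B....
.....
.....
.....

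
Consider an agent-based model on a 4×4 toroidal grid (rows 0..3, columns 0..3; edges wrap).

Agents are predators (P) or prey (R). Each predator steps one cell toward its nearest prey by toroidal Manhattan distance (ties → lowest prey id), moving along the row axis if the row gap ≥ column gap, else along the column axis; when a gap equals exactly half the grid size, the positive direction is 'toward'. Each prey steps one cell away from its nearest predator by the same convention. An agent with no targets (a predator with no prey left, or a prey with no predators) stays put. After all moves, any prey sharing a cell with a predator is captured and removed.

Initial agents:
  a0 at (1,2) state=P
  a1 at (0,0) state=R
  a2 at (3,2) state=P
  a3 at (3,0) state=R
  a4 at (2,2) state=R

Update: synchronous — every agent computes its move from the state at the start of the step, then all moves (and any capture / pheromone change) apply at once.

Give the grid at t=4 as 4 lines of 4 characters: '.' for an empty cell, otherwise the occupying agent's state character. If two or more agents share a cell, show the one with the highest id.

t=1: a0@(2,2):P a1@(0,3):R a2@(2,2):P a3@(3,3):R a4@(3,2):R
t=2: a0@(3,2):P a1@(3,3):R a2@(3,2):P a3@(0,3):R a4@(0,2):R
t=3: a0@(3,3):P a1@(3,0):R a2@(3,3):P a3@(1,3):R a4@(1,2):R
t=4: a0@(3,0):P a1@(3,1):R a2@(3,0):P a3@(0,3):R a4@(0,2):R

..RR
....
....
PR..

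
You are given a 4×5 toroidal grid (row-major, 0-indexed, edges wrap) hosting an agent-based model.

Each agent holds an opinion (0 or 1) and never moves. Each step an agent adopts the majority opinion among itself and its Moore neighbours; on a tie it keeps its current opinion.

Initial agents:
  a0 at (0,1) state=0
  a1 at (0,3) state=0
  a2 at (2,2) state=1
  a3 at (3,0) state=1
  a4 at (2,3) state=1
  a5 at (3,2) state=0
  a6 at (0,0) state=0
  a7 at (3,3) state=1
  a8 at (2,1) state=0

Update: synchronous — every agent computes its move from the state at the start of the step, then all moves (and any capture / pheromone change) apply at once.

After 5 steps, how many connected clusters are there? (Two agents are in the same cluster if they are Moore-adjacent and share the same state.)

2

t=1: a0@(0,1):0 a1@(0,3):0 a2@(2,2):1 a3@(3,0):0 a4@(2,3):1 a5@(3,2):0 a6@(0,0):0 a7@(3,3):1 a8@(2,1):0
t=2: (unchanged — steady state)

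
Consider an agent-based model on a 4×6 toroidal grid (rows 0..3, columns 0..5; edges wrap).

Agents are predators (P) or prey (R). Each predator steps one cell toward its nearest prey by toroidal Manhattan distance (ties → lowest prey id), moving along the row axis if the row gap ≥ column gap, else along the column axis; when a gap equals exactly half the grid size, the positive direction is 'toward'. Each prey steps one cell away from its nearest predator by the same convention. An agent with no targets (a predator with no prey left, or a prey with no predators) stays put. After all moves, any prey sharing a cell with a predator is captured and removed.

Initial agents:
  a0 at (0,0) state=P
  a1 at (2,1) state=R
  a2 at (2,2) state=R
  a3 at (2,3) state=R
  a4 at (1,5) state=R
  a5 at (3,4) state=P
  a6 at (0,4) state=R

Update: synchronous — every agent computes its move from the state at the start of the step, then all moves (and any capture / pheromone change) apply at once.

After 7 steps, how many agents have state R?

5

t=1: a0@(1,0):P a1@(1,1):R a2@(2,1):R a3@(1,3):R a4@(2,5):R a5@(0,4):P a6@(1,4):R
t=2: a0@(1,1):P a1@(1,2):R a2@(3,1):R a3@(2,3):R a4@(3,5):R a5@(1,4):P a6@(2,4):R
t=3: a0@(1,2):P a1@(1,3):R a2@(2,1):R a3@(3,3):R a4@(2,5):R a5@(2,4):P a6@(3,4):R
t=4: a0@(1,3):P a1@(1,4):R a2@(3,1):R a3@(0,3):R a4@(2,0):R a5@(2,5):P a6@(0,4):R
t=5: a0@(1,4):P a1@(1,5):R a2@(3,2):R a3@(3,3):R a4@(2,1):R a5@(2,0):P a6@(3,4):R
t=6: a0@(1,5):P a1@(1,0):R a2@(3,3):R a3@(2,3):R a4@(2,2):R a5@(2,1):P a6@(2,4):R
t=7: a0@(1,0):P a1@(1,1):R a2@(3,4):R a3@(2,4):R a4@(2,3):R a5@(2,2):P a6@(3,4):R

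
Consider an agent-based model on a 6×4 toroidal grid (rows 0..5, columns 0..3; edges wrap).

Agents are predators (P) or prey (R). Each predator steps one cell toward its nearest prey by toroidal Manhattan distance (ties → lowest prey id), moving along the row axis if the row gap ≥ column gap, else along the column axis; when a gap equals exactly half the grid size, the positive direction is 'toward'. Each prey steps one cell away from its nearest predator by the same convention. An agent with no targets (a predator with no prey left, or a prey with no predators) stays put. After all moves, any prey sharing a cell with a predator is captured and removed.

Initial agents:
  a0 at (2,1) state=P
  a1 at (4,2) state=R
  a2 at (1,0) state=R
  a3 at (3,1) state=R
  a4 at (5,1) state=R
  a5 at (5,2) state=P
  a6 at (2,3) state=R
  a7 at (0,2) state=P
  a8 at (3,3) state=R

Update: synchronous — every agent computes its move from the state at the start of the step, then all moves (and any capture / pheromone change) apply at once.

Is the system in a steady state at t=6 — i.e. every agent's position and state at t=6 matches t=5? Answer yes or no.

t=1: a0@(3,1):P a1@(3,2):R a2@(0,0):R a3@(4,1):R a4@(5,0):R a5@(4,2):P a6@(2,2):R a7@(5,2):P a8@(3,2):R
t=2: a0@(3,2):P a1@(3,3):R a2@(0,3):R a3@(5,1):R a4@(5,3):R a5@(3,2):P a6@(1,2):R a7@(4,2):P a8@(3,3):R
t=3: a0@(3,3):P a1@(3,0):R a2@(1,3):R a3@(0,1):R a4@(0,3):R a5@(3,3):P a6@(0,2):R a7@(3,2):P a8@(3,0):R
t=4: a0@(3,0):P a1@(3,1):R a2@(0,3):R a3@(5,1):R a4@(5,3):R a5@(3,0):P a6@(5,2):R a7@(3,3):P a8@(3,1):R
t=5: a0@(3,1):P a1@(3,2):R a2@(5,3):R a3@(0,1):R a4@(0,3):R a5@(3,1):P a6@(0,2):R a7@(3,0):P a8@(3,2):R
t=6: a0@(3,2):P a1@(3,3):R a2@(0,3):R a3@(5,1):R a4@(5,3):R a5@(3,2):P a6@(5,2):R a7@(3,1):P a8@(3,3):R

no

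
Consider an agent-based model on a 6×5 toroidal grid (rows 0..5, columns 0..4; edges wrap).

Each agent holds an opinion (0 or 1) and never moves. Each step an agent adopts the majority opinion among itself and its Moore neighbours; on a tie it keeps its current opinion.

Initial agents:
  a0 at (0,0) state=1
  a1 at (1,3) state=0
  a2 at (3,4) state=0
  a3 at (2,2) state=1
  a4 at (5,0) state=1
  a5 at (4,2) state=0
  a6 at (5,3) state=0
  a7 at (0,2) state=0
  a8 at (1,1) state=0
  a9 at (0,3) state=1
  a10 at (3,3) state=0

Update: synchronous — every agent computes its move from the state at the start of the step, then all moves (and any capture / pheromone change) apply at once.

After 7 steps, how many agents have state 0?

t=1: a0@(0,0):1 a1@(1,3):0 a2@(3,4):0 a3@(2,2):0 a4@(5,0):1 a5@(4,2):0 a6@(5,3):0 a7@(0,2):0 a8@(1,1):0 a9@(0,3):0 a10@(3,3):0
t=2: (unchanged — steady state)

9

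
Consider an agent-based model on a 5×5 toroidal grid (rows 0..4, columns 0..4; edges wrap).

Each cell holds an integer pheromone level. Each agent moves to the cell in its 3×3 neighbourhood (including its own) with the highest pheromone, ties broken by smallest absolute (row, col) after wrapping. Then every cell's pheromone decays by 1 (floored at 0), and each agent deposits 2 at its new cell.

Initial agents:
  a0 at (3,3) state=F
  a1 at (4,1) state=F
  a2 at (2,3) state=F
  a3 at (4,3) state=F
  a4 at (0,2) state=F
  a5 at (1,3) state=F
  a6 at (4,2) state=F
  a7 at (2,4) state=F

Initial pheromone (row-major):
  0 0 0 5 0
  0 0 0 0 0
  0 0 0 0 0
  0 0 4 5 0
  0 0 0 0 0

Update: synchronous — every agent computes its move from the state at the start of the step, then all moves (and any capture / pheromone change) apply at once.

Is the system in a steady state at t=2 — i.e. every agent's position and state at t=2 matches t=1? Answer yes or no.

t=1: a0@(3,3) a1@(3,2) a2@(3,3) a3@(0,3) a4@(0,3) a5@(0,3) a6@(0,3) a7@(3,3) | pheromone: 0 0 0 12 0 / 0 0 0 0 0 / 0 0 0 0 0 / 0 0 5 10 0 / 0 0 0 0 0
t=2: a0@(3,3) a1@(3,3) a2@(3,3) a3@(0,3) a4@(0,3) a5@(0,3) a6@(0,3) a7@(3,3) | pheromone: 0 0 0 19 0 / 0 0 0 0 0 / 0 0 0 0 0 / 0 0 4 17 0 / 0 0 0 0 0

no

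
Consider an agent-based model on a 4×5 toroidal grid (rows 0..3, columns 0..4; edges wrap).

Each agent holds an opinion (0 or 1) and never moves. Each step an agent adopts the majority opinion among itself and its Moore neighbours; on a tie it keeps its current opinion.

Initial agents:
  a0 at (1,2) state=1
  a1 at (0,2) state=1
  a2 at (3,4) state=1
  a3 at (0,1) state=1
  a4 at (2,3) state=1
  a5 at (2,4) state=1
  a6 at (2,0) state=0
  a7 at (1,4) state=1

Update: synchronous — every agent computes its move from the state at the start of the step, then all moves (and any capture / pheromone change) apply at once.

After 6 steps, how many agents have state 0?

0

t=1: a0@(1,2):1 a1@(0,2):1 a2@(3,4):1 a3@(0,1):1 a4@(2,3):1 a5@(2,4):1 a6@(2,0):1 a7@(1,4):1
t=2: (unchanged — steady state)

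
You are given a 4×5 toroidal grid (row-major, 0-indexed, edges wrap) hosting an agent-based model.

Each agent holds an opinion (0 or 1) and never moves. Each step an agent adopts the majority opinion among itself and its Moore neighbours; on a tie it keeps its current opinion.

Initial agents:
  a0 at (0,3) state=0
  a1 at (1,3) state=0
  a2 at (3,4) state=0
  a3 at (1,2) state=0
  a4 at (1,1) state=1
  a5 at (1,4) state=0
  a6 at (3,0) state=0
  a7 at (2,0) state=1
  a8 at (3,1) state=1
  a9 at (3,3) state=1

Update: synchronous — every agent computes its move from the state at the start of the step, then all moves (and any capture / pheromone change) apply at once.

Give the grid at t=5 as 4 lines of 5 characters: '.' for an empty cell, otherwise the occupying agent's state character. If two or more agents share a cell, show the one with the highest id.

...0.
.1000
1....
01.00

t=1: a0@(0,3):0 a1@(1,3):0 a2@(3,4):0 a3@(1,2):0 a4@(1,1):1 a5@(1,4):0 a6@(3,0):0 a7@(2,0):1 a8@(3,1):1 a9@(3,3):0
t=2: (unchanged — steady state)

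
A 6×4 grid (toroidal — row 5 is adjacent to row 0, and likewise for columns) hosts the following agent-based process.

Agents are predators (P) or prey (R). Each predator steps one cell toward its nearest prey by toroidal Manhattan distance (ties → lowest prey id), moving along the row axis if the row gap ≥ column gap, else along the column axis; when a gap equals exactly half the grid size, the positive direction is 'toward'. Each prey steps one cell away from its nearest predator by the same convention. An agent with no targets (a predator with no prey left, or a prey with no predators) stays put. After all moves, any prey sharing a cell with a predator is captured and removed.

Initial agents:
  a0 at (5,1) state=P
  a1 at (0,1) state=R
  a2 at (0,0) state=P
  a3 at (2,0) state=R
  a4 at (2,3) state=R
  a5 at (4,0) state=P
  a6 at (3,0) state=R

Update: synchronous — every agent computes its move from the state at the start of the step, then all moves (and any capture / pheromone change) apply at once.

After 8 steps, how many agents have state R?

3

t=1: a0@(0,1):P a1@(1,1):R a2@(0,1):P a4@(3,3):R a5@(3,0):P a6@(2,0):R
t=2: a0@(1,1):P a1@(2,1):R a2@(1,1):P a4@(3,2):R a5@(3,3):P a6@(1,0):R
t=3: a0@(2,1):P a1@(3,1):R a2@(2,1):P a4@(3,1):R a5@(3,2):P a6@(1,3):R
t=4: a0@(3,1):P a1@(4,1):R a2@(3,1):P a4@(4,1):R a5@(3,1):P a6@(1,2):R
t=5: a0@(4,1):P a1@(5,1):R a2@(4,1):P a4@(5,1):R a5@(4,1):P a6@(0,2):R
t=6: a0@(5,1):P a1@(0,1):R a2@(5,1):P a4@(0,1):R a5@(5,1):P a6@(1,2):R
t=7: a0@(0,1):P a1@(1,1):R a2@(0,1):P a4@(1,1):R a5@(0,1):P a6@(2,2):R
t=8: a0@(1,1):P a1@(2,1):R a2@(1,1):P a4@(2,1):R a5@(1,1):P a6@(3,2):R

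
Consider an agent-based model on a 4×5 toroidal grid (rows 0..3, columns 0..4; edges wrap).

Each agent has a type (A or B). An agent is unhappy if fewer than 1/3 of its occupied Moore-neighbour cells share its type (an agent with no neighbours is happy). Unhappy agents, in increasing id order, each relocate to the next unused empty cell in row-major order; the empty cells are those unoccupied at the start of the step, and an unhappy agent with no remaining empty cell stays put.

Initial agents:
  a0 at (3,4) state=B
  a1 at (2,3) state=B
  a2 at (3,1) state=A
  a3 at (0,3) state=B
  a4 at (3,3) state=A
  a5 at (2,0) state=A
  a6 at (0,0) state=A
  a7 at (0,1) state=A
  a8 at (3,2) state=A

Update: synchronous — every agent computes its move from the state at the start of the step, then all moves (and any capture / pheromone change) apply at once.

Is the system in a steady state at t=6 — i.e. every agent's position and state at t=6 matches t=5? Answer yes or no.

t=1: a0@(3,4):B a1@(2,3):B a2@(3,1):A a3@(0,3):B a4@(0,2):A a5@(2,0):A a6@(0,0):A a7@(0,1):A a8@(3,2):A
t=2: (unchanged — steady state)

yes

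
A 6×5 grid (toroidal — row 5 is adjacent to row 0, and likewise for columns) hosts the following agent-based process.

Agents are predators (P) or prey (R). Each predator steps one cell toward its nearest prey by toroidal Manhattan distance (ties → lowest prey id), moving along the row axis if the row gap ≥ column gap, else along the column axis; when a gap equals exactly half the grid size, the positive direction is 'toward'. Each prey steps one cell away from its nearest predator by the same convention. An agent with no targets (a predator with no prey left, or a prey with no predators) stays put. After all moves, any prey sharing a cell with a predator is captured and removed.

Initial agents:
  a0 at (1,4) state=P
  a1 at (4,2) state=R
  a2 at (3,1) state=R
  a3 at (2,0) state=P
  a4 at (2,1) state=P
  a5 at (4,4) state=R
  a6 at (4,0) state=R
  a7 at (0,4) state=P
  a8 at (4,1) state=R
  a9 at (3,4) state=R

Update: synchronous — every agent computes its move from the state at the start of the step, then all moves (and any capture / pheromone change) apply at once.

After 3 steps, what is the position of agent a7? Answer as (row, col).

t=1: a0@(2,4):P a1@(5,2):R a2@(4,1):R a3@(3,0):P a4@(3,1):P a5@(3,4):R a6@(5,0):R a7@(5,4):P a8@(5,1):R a9@(4,4):R
t=2: a0@(3,4):P a1@(5,1):R a2@(5,1):R a3@(3,4):P a4@(4,1):P a5@(4,4):R a6@(5,1):R a7@(5,0):P a8@(0,1):R
t=3: a0@(4,4):P a1@(0,1):R a2@(0,1):R a3@(4,4):P a4@(5,1):P a5@(5,4):R a6@(0,1):R a7@(5,1):P a8@(1,1):R

(5, 1)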